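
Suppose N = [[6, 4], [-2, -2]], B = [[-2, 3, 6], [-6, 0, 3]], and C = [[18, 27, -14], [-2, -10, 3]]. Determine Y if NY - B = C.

Y = [[0, 5, 2], [4, 0, -5]]

NY = C + B = [[16, 30, -8], [-8, -10, 6]].
N is on the left of Y, so left-multiply by N⁻¹: Y = N⁻¹(C + B).
det N = -4; the adjugate gives N⁻¹ = [[1/2, 1], [-1/2, -3/2]].
Y = N⁻¹(C + B) = [[0, 5, 2], [4, 0, -5]].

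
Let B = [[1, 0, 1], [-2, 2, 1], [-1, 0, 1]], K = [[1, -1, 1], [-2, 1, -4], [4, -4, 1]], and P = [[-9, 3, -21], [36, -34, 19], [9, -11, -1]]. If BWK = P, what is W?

W = [[-1, 2, -1], [-1, -1, 2], [4, 4, 1]]

W = B⁻¹PK⁻¹ (apply B⁻¹ on the left and K⁻¹ on the right).
B has determinant 4; B⁻¹ = [[1/2, 0, -1/2], [1/4, 1/2, -3/4], [1/2, 0, 1/2]].
det K = 3, so K⁻¹ = [[-5, -1, 1], [-14/3, -1, 2/3], [4/3, 0, -1/3]].
B⁻¹P = [[-9, 7, -10], [9, -8, 5], [0, -4, -11]].
W = (B⁻¹P)K⁻¹ = [[-1, 2, -1], [-1, -1, 2], [4, 4, 1]].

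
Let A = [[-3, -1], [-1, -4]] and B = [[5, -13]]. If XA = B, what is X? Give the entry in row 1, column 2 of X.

Since A sits to the right of X, X = BA⁻¹.
det A = 11, so A⁻¹ = [[-4/11, 1/11], [1/11, -3/11]].
X = BA⁻¹ = [[5, -13]] · [[-4/11, 1/11], [1/11, -3/11]] = [[-3, 4]].

4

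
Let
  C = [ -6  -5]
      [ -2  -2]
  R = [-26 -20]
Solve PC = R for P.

P = [[6, -5]]

Right-multiplying both sides by C⁻¹ gives P = RC⁻¹.
C has determinant 2; C⁻¹ = [[-1, 5/2], [1, -3]].
P = RC⁻¹ = [[-26, -20]] · [[-1, 5/2], [1, -3]] = [[6, -5]].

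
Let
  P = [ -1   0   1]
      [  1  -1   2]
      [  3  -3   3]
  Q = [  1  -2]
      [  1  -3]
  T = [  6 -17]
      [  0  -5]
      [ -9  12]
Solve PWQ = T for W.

W = [[-1, -2], [4, -1], [0, 3]]

Left-multiply by P⁻¹ and right-multiply by Q⁻¹: W = P⁻¹TQ⁻¹.
det P = -3; the adjugate gives P⁻¹ = [[-1, 1, -1/3], [-1, 2, -1], [0, 1, -1/3]].
det Q = -1; the adjugate gives Q⁻¹ = [[3, -2], [1, -1]].
P⁻¹T = [[-3, 8], [3, -5], [3, -9]].
W = (P⁻¹T)Q⁻¹ = [[-1, -2], [4, -1], [0, 3]].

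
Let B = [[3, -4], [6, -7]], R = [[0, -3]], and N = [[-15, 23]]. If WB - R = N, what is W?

WB = N + R = [[-15, 20]].
Since B sits to the right of W, W = (N + R)B⁻¹.
det B = 3, so B⁻¹ = [[-7/3, 4/3], [-2, 1]].
W = (N + R)B⁻¹ = [[-5, 0]].

W = [[-5, 0]]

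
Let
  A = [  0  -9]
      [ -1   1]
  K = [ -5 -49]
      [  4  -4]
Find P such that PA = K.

Since A sits to the right of P, P = KA⁻¹.
A has determinant -9; A⁻¹ = [[-1/9, -1], [-1/9, 0]].
P = KA⁻¹ = [[-5, -49], [4, -4]] · [[-1/9, -1], [-1/9, 0]] = [[6, 5], [0, -4]].

P = [[6, 5], [0, -4]]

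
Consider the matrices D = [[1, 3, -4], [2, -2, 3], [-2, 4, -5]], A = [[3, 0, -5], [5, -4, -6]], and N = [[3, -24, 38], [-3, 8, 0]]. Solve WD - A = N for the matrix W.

WD = N + A = [[6, -24, 33], [2, 4, -6]].
Right-multiplying both sides by D⁻¹ gives W = (N + A)D⁻¹.
det D = -6, so D⁻¹ = [[1/3, 1/6, -1/6], [-2/3, 13/6, 11/6], [-2/3, 5/3, 4/3]].
W = (N + A)D⁻¹ = [[-4, 4, -1], [2, -1, -1]].

W = [[-4, 4, -1], [2, -1, -1]]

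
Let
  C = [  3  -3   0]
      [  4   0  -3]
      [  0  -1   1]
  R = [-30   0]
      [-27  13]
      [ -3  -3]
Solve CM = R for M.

M = [[-6, 4], [4, 4], [1, 1]]

C is on the left of M, so left-multiply by C⁻¹: M = C⁻¹R.
C has determinant 3; C⁻¹ = [[-1, 1, 3], [-4/3, 1, 3], [-4/3, 1, 4]].
M = C⁻¹R = [[-1, 1, 3], [-4/3, 1, 3], [-4/3, 1, 4]] · [[-30, 0], [-27, 13], [-3, -3]] = [[-6, 4], [4, 4], [1, 1]].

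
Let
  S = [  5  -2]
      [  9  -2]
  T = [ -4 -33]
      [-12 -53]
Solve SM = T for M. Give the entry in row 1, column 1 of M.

-2

Left-multiplying both sides by S⁻¹ gives M = S⁻¹T.
S has determinant 8; S⁻¹ = [[-1/4, 1/4], [-9/8, 5/8]].
M = S⁻¹T = [[-1/4, 1/4], [-9/8, 5/8]] · [[-4, -33], [-12, -53]] = [[-2, -5], [-3, 4]].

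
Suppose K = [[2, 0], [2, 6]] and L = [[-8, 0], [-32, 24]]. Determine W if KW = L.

W = [[-4, 0], [-4, 4]]

Left-multiplying both sides by K⁻¹ gives W = K⁻¹L.
K has determinant 12; K⁻¹ = [[1/2, 0], [-1/6, 1/6]].
W = K⁻¹L = [[1/2, 0], [-1/6, 1/6]] · [[-8, 0], [-32, 24]] = [[-4, 0], [-4, 4]].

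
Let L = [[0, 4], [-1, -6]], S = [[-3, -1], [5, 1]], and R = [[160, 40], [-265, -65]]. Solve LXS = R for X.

X = L⁻¹RS⁻¹ (apply L⁻¹ on the left and S⁻¹ on the right).
det L = 4; the adjugate gives L⁻¹ = [[-3/2, -1], [1/4, 0]].
det S = 2, so S⁻¹ = [[1/2, 1/2], [-5/2, -3/2]].
L⁻¹R = [[25, 5], [40, 10]].
X = (L⁻¹R)S⁻¹ = [[0, 5], [-5, 5]].

X = [[0, 5], [-5, 5]]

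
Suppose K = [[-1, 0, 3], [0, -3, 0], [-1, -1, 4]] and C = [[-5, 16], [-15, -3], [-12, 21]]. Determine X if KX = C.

X = [[-1, 2], [5, 1], [-2, 6]]

K is on the left of X, so left-multiply by K⁻¹: X = K⁻¹C.
det K = 3; the adjugate gives K⁻¹ = [[-4, -1, 3], [0, -1/3, 0], [-1, -1/3, 1]].
X = K⁻¹C = [[-4, -1, 3], [0, -1/3, 0], [-1, -1/3, 1]] · [[-5, 16], [-15, -3], [-12, 21]] = [[-1, 2], [5, 1], [-2, 6]].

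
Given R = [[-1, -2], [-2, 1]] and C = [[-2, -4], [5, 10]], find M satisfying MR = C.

M = [[2, 0], [-5, 0]]

R is on the right of M, so right-multiply by R⁻¹: M = CR⁻¹.
det R = -5, so R⁻¹ = [[-1/5, -2/5], [-2/5, 1/5]].
M = CR⁻¹ = [[-2, -4], [5, 10]] · [[-1/5, -2/5], [-2/5, 1/5]] = [[2, 0], [-5, 0]].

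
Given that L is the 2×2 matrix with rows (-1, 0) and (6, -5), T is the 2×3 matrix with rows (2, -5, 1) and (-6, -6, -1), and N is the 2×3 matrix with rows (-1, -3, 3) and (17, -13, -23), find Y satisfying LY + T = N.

Y = [[3, -2, -2], [-1, -1, 2]]

LY = N − T = [[-3, 2, 2], [23, -7, -22]].
Left-multiplying both sides by L⁻¹ gives Y = L⁻¹(N − T).
L has determinant 5; L⁻¹ = [[-1, 0], [-6/5, -1/5]].
Y = L⁻¹(N − T) = [[3, -2, -2], [-1, -1, 2]].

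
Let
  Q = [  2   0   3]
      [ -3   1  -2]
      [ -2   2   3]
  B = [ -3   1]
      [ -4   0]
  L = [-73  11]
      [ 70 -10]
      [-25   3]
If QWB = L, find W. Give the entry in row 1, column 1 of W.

4

Left-multiply by Q⁻¹ and right-multiply by B⁻¹: W = Q⁻¹LB⁻¹.
det Q = 2; the adjugate gives Q⁻¹ = [[7/2, 3, -3/2], [13/2, 6, -5/2], [-2, -2, 1]].
B has determinant 4; B⁻¹ = [[0, -1/4], [1, -3/4]].
Q⁻¹L = [[-8, 4], [8, 4], [-19, 1]].
W = (Q⁻¹L)B⁻¹ = [[4, -1], [4, -5], [1, 4]].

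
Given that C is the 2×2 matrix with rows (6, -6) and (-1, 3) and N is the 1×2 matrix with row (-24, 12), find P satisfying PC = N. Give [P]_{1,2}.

C is on the right of P, so right-multiply by C⁻¹: P = NC⁻¹.
C has determinant 12; C⁻¹ = [[1/4, 1/2], [1/12, 1/2]].
P = NC⁻¹ = [[-24, 12]] · [[1/4, 1/2], [1/12, 1/2]] = [[-5, -6]].

-6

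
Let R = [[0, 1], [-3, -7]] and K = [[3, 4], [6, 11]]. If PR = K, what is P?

R is on the right of P, so right-multiply by R⁻¹: P = KR⁻¹.
det R = 3, so R⁻¹ = [[-7/3, -1/3], [1, 0]].
P = KR⁻¹ = [[3, 4], [6, 11]] · [[-7/3, -1/3], [1, 0]] = [[-3, -1], [-3, -2]].

P = [[-3, -1], [-3, -2]]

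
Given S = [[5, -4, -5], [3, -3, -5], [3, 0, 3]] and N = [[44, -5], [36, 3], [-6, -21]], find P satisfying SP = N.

Left-multiplying both sides by S⁻¹ gives P = S⁻¹N.
det S = 6, so S⁻¹ = [[-3/2, 2, 5/6], [-4, 5, 5/3], [3/2, -2, -1/2]].
P = S⁻¹N = [[-3/2, 2, 5/6], [-4, 5, 5/3], [3/2, -2, -1/2]] · [[44, -5], [36, 3], [-6, -21]] = [[1, -4], [-6, 0], [-3, -3]].

P = [[1, -4], [-6, 0], [-3, -3]]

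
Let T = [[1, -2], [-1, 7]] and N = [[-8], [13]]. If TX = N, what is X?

Left-multiplying both sides by T⁻¹ gives X = T⁻¹N.
det T = 5; the adjugate gives T⁻¹ = [[7/5, 2/5], [1/5, 1/5]].
X = T⁻¹N = [[7/5, 2/5], [1/5, 1/5]] · [[-8], [13]] = [[-6], [1]].

X = [[-6], [1]]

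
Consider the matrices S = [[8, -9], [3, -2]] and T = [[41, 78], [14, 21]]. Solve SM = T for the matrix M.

Since S multiplies M on the left, M = S⁻¹T.
det S = 11, so S⁻¹ = [[-2/11, 9/11], [-3/11, 8/11]].
M = S⁻¹T = [[-2/11, 9/11], [-3/11, 8/11]] · [[41, 78], [14, 21]] = [[4, 3], [-1, -6]].

M = [[4, 3], [-1, -6]]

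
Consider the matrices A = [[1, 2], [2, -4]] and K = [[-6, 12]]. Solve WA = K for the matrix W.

Since A sits to the right of W, W = KA⁻¹.
det A = -8; the adjugate gives A⁻¹ = [[1/2, 1/4], [1/4, -1/8]].
W = KA⁻¹ = [[-6, 12]] · [[1/2, 1/4], [1/4, -1/8]] = [[0, -3]].

W = [[0, -3]]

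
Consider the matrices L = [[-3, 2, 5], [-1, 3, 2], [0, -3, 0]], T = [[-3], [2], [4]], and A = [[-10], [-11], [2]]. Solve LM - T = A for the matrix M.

M = [[3], [-2], [0]]

LM = A + T = [[-13], [-9], [6]].
Since L multiplies M on the left, M = L⁻¹(A + T).
L has determinant -3; L⁻¹ = [[-2, 5, 11/3], [0, 0, -1/3], [-1, 3, 7/3]].
M = L⁻¹(A + T) = [[3], [-2], [0]].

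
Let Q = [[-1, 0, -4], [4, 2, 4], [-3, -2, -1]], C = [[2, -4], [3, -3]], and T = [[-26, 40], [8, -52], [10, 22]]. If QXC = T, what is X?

X = [[3, -4], [3, -2], [1, 2]]

Left-multiply by Q⁻¹ and right-multiply by C⁻¹: X = Q⁻¹TC⁻¹.
det Q = 2, so Q⁻¹ = [[3, 4, 4], [-4, -11/2, -6], [-1, -1, -1]].
det C = 6, so C⁻¹ = [[-1/2, 2/3], [-1/2, 1/3]].
Q⁻¹T = [[-6, 0], [0, -6], [8, -10]].
X = (Q⁻¹T)C⁻¹ = [[3, -4], [3, -2], [1, 2]].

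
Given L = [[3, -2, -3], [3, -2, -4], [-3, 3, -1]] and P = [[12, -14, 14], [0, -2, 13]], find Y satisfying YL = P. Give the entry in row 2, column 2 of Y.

-5

L is on the right of Y, so right-multiply by L⁻¹: Y = PL⁻¹.
det L = 3, so L⁻¹ = [[14/3, -11/3, 2/3], [5, -4, 1], [1, -1, 0]].
Y = PL⁻¹ = [[12, -14, 14], [0, -2, 13]] · [[14/3, -11/3, 2/3], [5, -4, 1], [1, -1, 0]] = [[0, -2, -6], [3, -5, -2]].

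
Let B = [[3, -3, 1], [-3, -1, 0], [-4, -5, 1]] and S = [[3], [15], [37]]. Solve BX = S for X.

Left-multiplying both sides by B⁻¹ gives X = B⁻¹S.
det B = -1, so B⁻¹ = [[1, 2, -1], [-3, -7, 3], [-11, -27, 12]].
X = B⁻¹S = [[1, 2, -1], [-3, -7, 3], [-11, -27, 12]] · [[3], [15], [37]] = [[-4], [-3], [6]].

X = [[-4], [-3], [6]]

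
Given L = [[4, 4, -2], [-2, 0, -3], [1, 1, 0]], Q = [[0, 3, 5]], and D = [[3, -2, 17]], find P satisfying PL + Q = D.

PL = D − Q = [[3, -5, 12]].
Since L sits to the right of P, P = (D − Q)L⁻¹.
det L = 4; the adjugate gives L⁻¹ = [[3/4, -1/2, -3], [-3/4, 1/2, 4], [-1/2, 0, 2]].
P = (D − Q)L⁻¹ = [[0, -4, -5]].

P = [[0, -4, -5]]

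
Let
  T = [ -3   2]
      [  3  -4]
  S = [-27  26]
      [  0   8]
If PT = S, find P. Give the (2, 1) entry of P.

Since T sits to the right of P, P = ST⁻¹.
det T = 6; the adjugate gives T⁻¹ = [[-2/3, -1/3], [-1/2, -1/2]].
P = ST⁻¹ = [[-27, 26], [0, 8]] · [[-2/3, -1/3], [-1/2, -1/2]] = [[5, -4], [-4, -4]].

-4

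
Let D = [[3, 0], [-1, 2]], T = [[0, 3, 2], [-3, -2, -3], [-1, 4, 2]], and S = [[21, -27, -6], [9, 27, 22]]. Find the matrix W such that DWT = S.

Left-multiply by D⁻¹ and right-multiply by T⁻¹: W = D⁻¹ST⁻¹.
D has determinant 6; D⁻¹ = [[1/3, 0], [1/6, 1/2]].
det T = -1, so T⁻¹ = [[-8, -2, 5], [-9, -2, 6], [14, 3, -9]].
D⁻¹S = [[7, -9, -2], [8, 9, 10]].
W = (D⁻¹S)T⁻¹ = [[-3, -2, -1], [-5, -4, 4]].

W = [[-3, -2, -1], [-5, -4, 4]]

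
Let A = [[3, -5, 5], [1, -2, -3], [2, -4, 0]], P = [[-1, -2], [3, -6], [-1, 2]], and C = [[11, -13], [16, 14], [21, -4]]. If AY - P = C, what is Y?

AY = C + P = [[10, -15], [19, 8], [20, -2]].
A is on the left of Y, so left-multiply by A⁻¹: Y = A⁻¹(C + P).
det A = -6; the adjugate gives A⁻¹ = [[2, 10/3, -25/6], [1, 5/3, -7/3], [0, -1/3, 1/6]].
Y = A⁻¹(C + P) = [[0, 5], [-5, 3], [-3, -3]].

Y = [[0, 5], [-5, 3], [-3, -3]]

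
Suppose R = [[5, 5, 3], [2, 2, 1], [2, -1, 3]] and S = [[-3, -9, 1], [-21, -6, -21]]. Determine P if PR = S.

P = [[-3, 4, 2], [-1, -3, -5]]

Right-multiplying both sides by R⁻¹ gives P = SR⁻¹.
det R = -3, so R⁻¹ = [[-7/3, 6, 1/3], [4/3, -3, -1/3], [2, -5, 0]].
P = SR⁻¹ = [[-3, -9, 1], [-21, -6, -21]] · [[-7/3, 6, 1/3], [4/3, -3, -1/3], [2, -5, 0]] = [[-3, 4, 2], [-1, -3, -5]].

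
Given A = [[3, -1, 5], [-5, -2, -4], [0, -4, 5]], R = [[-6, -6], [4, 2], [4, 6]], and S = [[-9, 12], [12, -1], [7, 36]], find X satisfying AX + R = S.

AX = S − R = [[-3, 18], [8, -3], [3, 30]].
A is on the left of X, so left-multiply by A⁻¹: X = A⁻¹(S − R).
det A = -3, so A⁻¹ = [[26/3, 5, -14/3], [-25/3, -5, 13/3], [-20/3, -4, 11/3]].
X = A⁻¹(S − R) = [[0, 1], [-2, -5], [-1, 2]].

X = [[0, 1], [-2, -5], [-1, 2]]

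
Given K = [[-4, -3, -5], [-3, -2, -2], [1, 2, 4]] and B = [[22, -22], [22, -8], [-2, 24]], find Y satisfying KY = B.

K is on the left of Y, so left-multiply by K⁻¹: Y = K⁻¹B.
K has determinant 6; K⁻¹ = [[-2/3, 1/3, -2/3], [5/3, -11/6, 7/6], [-2/3, 5/6, -1/6]].
Y = K⁻¹B = [[-2/3, 1/3, -2/3], [5/3, -11/6, 7/6], [-2/3, 5/6, -1/6]] · [[22, -22], [22, -8], [-2, 24]] = [[-6, -4], [-6, 6], [4, 4]].

Y = [[-6, -4], [-6, 6], [4, 4]]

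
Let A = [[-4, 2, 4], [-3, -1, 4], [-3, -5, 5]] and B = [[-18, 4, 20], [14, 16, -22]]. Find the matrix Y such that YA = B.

Y = [[3, 2, 0], [1, -4, -2]]

A is on the right of Y, so right-multiply by A⁻¹: Y = BA⁻¹.
A has determinant -6; A⁻¹ = [[-5/2, 5, -2], [-1/2, 4/3, -2/3], [-2, 13/3, -5/3]].
Y = BA⁻¹ = [[-18, 4, 20], [14, 16, -22]] · [[-5/2, 5, -2], [-1/2, 4/3, -2/3], [-2, 13/3, -5/3]] = [[3, 2, 0], [1, -4, -2]].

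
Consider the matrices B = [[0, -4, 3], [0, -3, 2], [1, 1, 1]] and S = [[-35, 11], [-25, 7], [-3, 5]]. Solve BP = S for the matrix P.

Since B multiplies P on the left, P = B⁻¹S.
B has determinant 1; B⁻¹ = [[-5, 7, 1], [2, -3, 0], [3, -4, 0]].
P = B⁻¹S = [[-5, 7, 1], [2, -3, 0], [3, -4, 0]] · [[-35, 11], [-25, 7], [-3, 5]] = [[-3, -1], [5, 1], [-5, 5]].

P = [[-3, -1], [5, 1], [-5, 5]]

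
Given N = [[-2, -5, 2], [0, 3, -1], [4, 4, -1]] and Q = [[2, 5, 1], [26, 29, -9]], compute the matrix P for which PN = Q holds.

Right-multiplying both sides by N⁻¹ gives P = QN⁻¹.
det N = -6; the adjugate gives N⁻¹ = [[-1/6, -1/2, 1/6], [2/3, 1, 1/3], [2, 2, 1]].
P = QN⁻¹ = [[2, 5, 1], [26, 29, -9]] · [[-1/6, -1/2, 1/6], [2/3, 1, 1/3], [2, 2, 1]] = [[5, 6, 3], [-3, -2, 5]].

P = [[5, 6, 3], [-3, -2, 5]]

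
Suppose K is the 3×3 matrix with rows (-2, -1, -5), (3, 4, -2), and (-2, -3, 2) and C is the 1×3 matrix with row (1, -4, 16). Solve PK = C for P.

P = [[-2, 3, 6]]

Right-multiplying both sides by K⁻¹ gives P = CK⁻¹.
det K = 3, so K⁻¹ = [[2/3, 17/3, 22/3], [-2/3, -14/3, -19/3], [-1/3, -4/3, -5/3]].
P = CK⁻¹ = [[1, -4, 16]] · [[2/3, 17/3, 22/3], [-2/3, -14/3, -19/3], [-1/3, -4/3, -5/3]] = [[-2, 3, 6]].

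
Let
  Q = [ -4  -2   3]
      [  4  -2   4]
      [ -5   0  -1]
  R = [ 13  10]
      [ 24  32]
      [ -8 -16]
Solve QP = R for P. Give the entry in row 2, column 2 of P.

Since Q multiplies P on the left, P = Q⁻¹R.
det Q = -6, so Q⁻¹ = [[-1/3, 1/3, 1/3], [8/3, -19/6, -14/3], [5/3, -5/3, -8/3]].
P = Q⁻¹R = [[-1/3, 1/3, 1/3], [8/3, -19/6, -14/3], [5/3, -5/3, -8/3]] · [[13, 10], [24, 32], [-8, -16]] = [[1, 2], [-4, 0], [3, 6]].

0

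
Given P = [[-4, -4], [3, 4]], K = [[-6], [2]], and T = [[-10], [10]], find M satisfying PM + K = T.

M = [[-4], [5]]

PM = T − K = [[-4], [8]].
Left-multiplying both sides by P⁻¹ gives M = P⁻¹(T − K).
det P = -4; the adjugate gives P⁻¹ = [[-1, -1], [3/4, 1]].
M = P⁻¹(T − K) = [[-4], [5]].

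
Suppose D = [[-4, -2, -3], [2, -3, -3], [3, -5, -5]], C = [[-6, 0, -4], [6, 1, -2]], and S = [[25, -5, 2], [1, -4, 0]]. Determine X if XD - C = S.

X = [[-3, 2, 1], [-1, 0, 1]]

XD = S + C = [[19, -5, -2], [7, -3, -2]].
D is on the right of X, so right-multiply by D⁻¹: X = (S + C)D⁻¹.
det D = 1, so D⁻¹ = [[0, 5, -3], [1, 29, -18], [-1, -26, 16]].
X = (S + C)D⁻¹ = [[-3, 2, 1], [-1, 0, 1]].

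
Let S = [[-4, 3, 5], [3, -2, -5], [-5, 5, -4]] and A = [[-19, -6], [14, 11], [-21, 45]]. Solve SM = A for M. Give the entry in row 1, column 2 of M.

Left-multiplying both sides by S⁻¹ gives M = S⁻¹A.
S has determinant 4; S⁻¹ = [[33/4, 37/4, -5/4], [37/4, 41/4, -5/4], [5/4, 5/4, -1/4]].
M = S⁻¹A = [[33/4, 37/4, -5/4], [37/4, 41/4, -5/4], [5/4, 5/4, -1/4]] · [[-19, -6], [14, 11], [-21, 45]] = [[-1, -4], [-6, 1], [-1, -5]].

-4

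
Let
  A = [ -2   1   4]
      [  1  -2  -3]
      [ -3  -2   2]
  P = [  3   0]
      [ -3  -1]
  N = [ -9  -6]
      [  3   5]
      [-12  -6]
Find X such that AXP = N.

X = [[-4, -4], [3, 2], [-2, -1]]

X = A⁻¹NP⁻¹ (apply A⁻¹ on the left and P⁻¹ on the right).
det A = -5; the adjugate gives A⁻¹ = [[2, 2, -1], [-7/5, -8/5, 2/5], [8/5, 7/5, -3/5]].
det P = -3; the adjugate gives P⁻¹ = [[1/3, 0], [-1, -1]].
A⁻¹N = [[0, 4], [3, -2], [-3, 1]].
X = (A⁻¹N)P⁻¹ = [[-4, -4], [3, 2], [-2, -1]].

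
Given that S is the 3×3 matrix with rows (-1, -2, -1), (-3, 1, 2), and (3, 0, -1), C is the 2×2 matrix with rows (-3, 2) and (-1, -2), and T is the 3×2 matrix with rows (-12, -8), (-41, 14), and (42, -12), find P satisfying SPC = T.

Left-multiply by S⁻¹ and right-multiply by C⁻¹: P = S⁻¹TC⁻¹.
det S = -2; the adjugate gives S⁻¹ = [[1/2, 1, 3/2], [-3/2, -2, -5/2], [3/2, 3, 7/2]].
det C = 8; the adjugate gives C⁻¹ = [[-1/4, -1/4], [1/8, -3/8]].
S⁻¹T = [[16, -8], [-5, 14], [6, -12]].
P = (S⁻¹T)C⁻¹ = [[-5, -1], [3, -4], [-3, 3]].

P = [[-5, -1], [3, -4], [-3, 3]]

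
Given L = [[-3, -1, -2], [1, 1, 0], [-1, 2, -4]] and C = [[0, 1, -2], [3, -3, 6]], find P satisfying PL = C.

P = [[-1, -2, 1], [-3, -6, 0]]

Since L sits to the right of P, P = CL⁻¹.
det L = 2, so L⁻¹ = [[-2, -4, 1], [2, 5, -1], [3/2, 7/2, -1]].
P = CL⁻¹ = [[0, 1, -2], [3, -3, 6]] · [[-2, -4, 1], [2, 5, -1], [3/2, 7/2, -1]] = [[-1, -2, 1], [-3, -6, 0]].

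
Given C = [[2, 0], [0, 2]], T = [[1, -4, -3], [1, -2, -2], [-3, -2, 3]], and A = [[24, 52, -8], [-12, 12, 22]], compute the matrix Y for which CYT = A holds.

Y = [[-5, 2, -5], [-5, 5, 2]]

Left-multiply by C⁻¹ and right-multiply by T⁻¹: Y = C⁻¹AT⁻¹.
det C = 4; the adjugate gives C⁻¹ = [[1/2, 0], [0, 1/2]].
det T = 2; the adjugate gives T⁻¹ = [[-5, 9, 1], [3/2, -3, -1/2], [-4, 7, 1]].
C⁻¹A = [[12, 26, -4], [-6, 6, 11]].
Y = (C⁻¹A)T⁻¹ = [[-5, 2, -5], [-5, 5, 2]].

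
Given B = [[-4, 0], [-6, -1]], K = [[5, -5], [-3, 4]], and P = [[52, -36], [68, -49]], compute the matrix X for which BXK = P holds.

X = [[-5, -4], [5, 5]]

Isolating X: multiply by B⁻¹ from the left and K⁻¹ from the right, so X = B⁻¹PK⁻¹.
det B = 4, so B⁻¹ = [[-1/4, 0], [3/2, -1]].
det K = 5; the adjugate gives K⁻¹ = [[4/5, 1], [3/5, 1]].
B⁻¹P = [[-13, 9], [10, -5]].
X = (B⁻¹P)K⁻¹ = [[-5, -4], [5, 5]].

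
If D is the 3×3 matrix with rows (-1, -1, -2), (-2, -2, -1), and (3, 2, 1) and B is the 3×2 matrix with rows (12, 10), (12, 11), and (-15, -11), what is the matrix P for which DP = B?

P = [[-3, 0], [-1, -4], [-4, -3]]

Left-multiplying both sides by D⁻¹ gives P = D⁻¹B.
det D = -3, so D⁻¹ = [[0, 1, 1], [1/3, -5/3, -1], [-2/3, 1/3, 0]].
P = D⁻¹B = [[0, 1, 1], [1/3, -5/3, -1], [-2/3, 1/3, 0]] · [[12, 10], [12, 11], [-15, -11]] = [[-3, 0], [-1, -4], [-4, -3]].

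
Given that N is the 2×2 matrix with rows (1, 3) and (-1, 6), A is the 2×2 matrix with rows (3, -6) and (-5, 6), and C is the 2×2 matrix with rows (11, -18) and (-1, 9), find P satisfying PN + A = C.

P = [[4, -4], [3, -1]]

PN = C − A = [[8, -12], [4, 3]].
Right-multiplying both sides by N⁻¹ gives P = (C − A)N⁻¹.
N has determinant 9; N⁻¹ = [[2/3, -1/3], [1/9, 1/9]].
P = (C − A)N⁻¹ = [[4, -4], [3, -1]].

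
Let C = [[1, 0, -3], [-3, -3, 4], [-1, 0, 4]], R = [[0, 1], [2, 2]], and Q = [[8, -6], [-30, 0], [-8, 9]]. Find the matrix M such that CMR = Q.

Isolating M: multiply by C⁻¹ from the left and R⁻¹ from the right, so M = C⁻¹QR⁻¹.
det C = -3; the adjugate gives C⁻¹ = [[4, 0, 3], [-8/3, -1/3, -5/3], [1, 0, 1]].
det R = -2, so R⁻¹ = [[-1, 1/2], [1, 0]].
C⁻¹Q = [[8, 3], [2, 1], [0, 3]].
M = (C⁻¹Q)R⁻¹ = [[-5, 4], [-1, 1], [3, 0]].

M = [[-5, 4], [-1, 1], [3, 0]]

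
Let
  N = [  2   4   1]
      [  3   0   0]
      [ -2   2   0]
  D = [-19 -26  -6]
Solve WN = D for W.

N is on the right of W, so right-multiply by N⁻¹: W = DN⁻¹.
det N = 6; the adjugate gives N⁻¹ = [[0, 1/3, 0], [0, 1/3, 1/2], [1, -2, -2]].
W = DN⁻¹ = [[-19, -26, -6]] · [[0, 1/3, 0], [0, 1/3, 1/2], [1, -2, -2]] = [[-6, -3, -1]].

W = [[-6, -3, -1]]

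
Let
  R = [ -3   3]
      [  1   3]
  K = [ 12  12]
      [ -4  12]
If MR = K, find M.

M = [[-2, 6], [2, 2]]

Since R sits to the right of M, M = KR⁻¹.
det R = -12, so R⁻¹ = [[-1/4, 1/4], [1/12, 1/4]].
M = KR⁻¹ = [[12, 12], [-4, 12]] · [[-1/4, 1/4], [1/12, 1/4]] = [[-2, 6], [2, 2]].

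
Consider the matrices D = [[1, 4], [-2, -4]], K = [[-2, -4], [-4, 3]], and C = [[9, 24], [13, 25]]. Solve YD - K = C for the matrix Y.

Y = [[3, -2], [5, -2]]

YD = C + K = [[7, 20], [9, 28]].
Right-multiplying both sides by D⁻¹ gives Y = (C + K)D⁻¹.
det D = 4; the adjugate gives D⁻¹ = [[-1, -1], [1/2, 1/4]].
Y = (C + K)D⁻¹ = [[3, -2], [5, -2]].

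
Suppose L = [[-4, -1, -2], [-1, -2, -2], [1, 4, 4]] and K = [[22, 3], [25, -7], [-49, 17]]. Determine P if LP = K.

P = [[-1, -3], [-6, 1], [-6, 4]]

Left-multiplying both sides by L⁻¹ gives P = L⁻¹K.
L has determinant 2; L⁻¹ = [[0, -2, -1], [1, -7, -3], [-1, 15/2, 7/2]].
P = L⁻¹K = [[0, -2, -1], [1, -7, -3], [-1, 15/2, 7/2]] · [[22, 3], [25, -7], [-49, 17]] = [[-1, -3], [-6, 1], [-6, 4]].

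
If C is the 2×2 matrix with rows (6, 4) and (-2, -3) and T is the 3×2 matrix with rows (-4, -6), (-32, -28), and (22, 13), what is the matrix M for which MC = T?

C is on the right of M, so right-multiply by C⁻¹: M = TC⁻¹.
C has determinant -10; C⁻¹ = [[3/10, 2/5], [-1/5, -3/5]].
M = TC⁻¹ = [[-4, -6], [-32, -28], [22, 13]] · [[3/10, 2/5], [-1/5, -3/5]] = [[0, 2], [-4, 4], [4, 1]].

M = [[0, 2], [-4, 4], [4, 1]]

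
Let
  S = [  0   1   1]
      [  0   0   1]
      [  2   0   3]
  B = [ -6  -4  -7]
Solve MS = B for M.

S is on the right of M, so right-multiply by S⁻¹: M = BS⁻¹.
det S = 2; the adjugate gives S⁻¹ = [[0, -3/2, 1/2], [1, -1, 0], [0, 1, 0]].
M = BS⁻¹ = [[-6, -4, -7]] · [[0, -3/2, 1/2], [1, -1, 0], [0, 1, 0]] = [[-4, 6, -3]].

M = [[-4, 6, -3]]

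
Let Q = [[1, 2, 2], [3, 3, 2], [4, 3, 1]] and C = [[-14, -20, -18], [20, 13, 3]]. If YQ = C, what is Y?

Y = [[-4, -6, 2], [-4, 4, 3]]

Since Q sits to the right of Y, Y = CQ⁻¹.
Q has determinant 1; Q⁻¹ = [[-3, 4, -2], [5, -7, 4], [-3, 5, -3]].
Y = CQ⁻¹ = [[-14, -20, -18], [20, 13, 3]] · [[-3, 4, -2], [5, -7, 4], [-3, 5, -3]] = [[-4, -6, 2], [-4, 4, 3]].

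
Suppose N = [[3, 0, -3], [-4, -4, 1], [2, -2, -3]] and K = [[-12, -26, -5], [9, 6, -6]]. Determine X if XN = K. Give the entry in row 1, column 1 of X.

-2

Since N sits to the right of X, X = KN⁻¹.
N has determinant -6; N⁻¹ = [[-7/3, -1, 2], [5/3, 1/2, -3/2], [-8/3, -1, 2]].
X = KN⁻¹ = [[-12, -26, -5], [9, 6, -6]] · [[-7/3, -1, 2], [5/3, 1/2, -3/2], [-8/3, -1, 2]] = [[-2, 4, 5], [5, 0, -3]].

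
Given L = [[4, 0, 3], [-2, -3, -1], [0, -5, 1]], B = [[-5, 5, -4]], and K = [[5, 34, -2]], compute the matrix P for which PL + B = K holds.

PL = K − B = [[10, 29, 2]].
Right-multiplying both sides by L⁻¹ gives P = (K − B)L⁻¹.
det L = -2; the adjugate gives L⁻¹ = [[4, 15/2, -9/2], [-1, -2, 1], [-5, -10, 6]].
P = (K − B)L⁻¹ = [[1, -3, -4]].

P = [[1, -3, -4]]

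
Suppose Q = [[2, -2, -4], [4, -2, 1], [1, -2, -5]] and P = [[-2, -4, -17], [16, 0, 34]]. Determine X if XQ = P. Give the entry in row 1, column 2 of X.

-1

Since Q sits to the right of X, X = PQ⁻¹.
Q has determinant 6; Q⁻¹ = [[2, -1/3, -5/3], [7/2, -1, -3], [-1, 1/3, 2/3]].
X = PQ⁻¹ = [[-2, -4, -17], [16, 0, 34]] · [[2, -1/3, -5/3], [7/2, -1, -3], [-1, 1/3, 2/3]] = [[-1, -1, 4], [-2, 6, -4]].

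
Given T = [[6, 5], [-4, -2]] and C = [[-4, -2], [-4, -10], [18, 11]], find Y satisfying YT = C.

Y = [[0, 1], [-4, -5], [1, -3]]

Right-multiplying both sides by T⁻¹ gives Y = CT⁻¹.
det T = 8, so T⁻¹ = [[-1/4, -5/8], [1/2, 3/4]].
Y = CT⁻¹ = [[-4, -2], [-4, -10], [18, 11]] · [[-1/4, -5/8], [1/2, 3/4]] = [[0, 1], [-4, -5], [1, -3]].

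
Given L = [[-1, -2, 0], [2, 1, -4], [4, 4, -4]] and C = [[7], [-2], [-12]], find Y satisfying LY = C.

Left-multiplying both sides by L⁻¹ gives Y = L⁻¹C.
det L = 4, so L⁻¹ = [[3, -2, 2], [-2, 1, -1], [1, -1, 3/4]].
Y = L⁻¹C = [[3, -2, 2], [-2, 1, -1], [1, -1, 3/4]] · [[7], [-2], [-12]] = [[1], [-4], [0]].

Y = [[1], [-4], [0]]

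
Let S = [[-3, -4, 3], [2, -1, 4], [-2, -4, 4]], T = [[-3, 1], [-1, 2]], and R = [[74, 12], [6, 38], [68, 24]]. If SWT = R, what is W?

W = [[4, 2], [2, -4], [-4, 4]]

W = S⁻¹RT⁻¹ (apply S⁻¹ on the left and T⁻¹ on the right).
det S = -2; the adjugate gives S⁻¹ = [[-6, -2, 13/2], [8, 3, -9], [5, 2, -11/2]].
T has determinant -5; T⁻¹ = [[-2/5, 1/5], [-1/5, 3/5]].
S⁻¹R = [[-14, 8], [-2, -6], [8, 4]].
W = (S⁻¹R)T⁻¹ = [[4, 2], [2, -4], [-4, 4]].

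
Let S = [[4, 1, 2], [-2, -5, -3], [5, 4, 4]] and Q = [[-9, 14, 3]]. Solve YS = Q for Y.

Y = [[-5, -3, 1]]

Since S sits to the right of Y, Y = QS⁻¹.
det S = -5, so S⁻¹ = [[8/5, -4/5, -7/5], [7/5, -6/5, -8/5], [-17/5, 11/5, 18/5]].
Y = QS⁻¹ = [[-9, 14, 3]] · [[8/5, -4/5, -7/5], [7/5, -6/5, -8/5], [-17/5, 11/5, 18/5]] = [[-5, -3, 1]].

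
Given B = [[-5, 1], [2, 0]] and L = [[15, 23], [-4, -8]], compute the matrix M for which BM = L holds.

B is on the left of M, so left-multiply by B⁻¹: M = B⁻¹L.
det B = -2; the adjugate gives B⁻¹ = [[0, 1/2], [1, 5/2]].
M = B⁻¹L = [[0, 1/2], [1, 5/2]] · [[15, 23], [-4, -8]] = [[-2, -4], [5, 3]].

M = [[-2, -4], [5, 3]]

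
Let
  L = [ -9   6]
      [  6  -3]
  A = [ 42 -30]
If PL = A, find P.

P = [[-6, -2]]

Right-multiplying both sides by L⁻¹ gives P = AL⁻¹.
det L = -9, so L⁻¹ = [[1/3, 2/3], [2/3, 1]].
P = AL⁻¹ = [[42, -30]] · [[1/3, 2/3], [2/3, 1]] = [[-6, -2]].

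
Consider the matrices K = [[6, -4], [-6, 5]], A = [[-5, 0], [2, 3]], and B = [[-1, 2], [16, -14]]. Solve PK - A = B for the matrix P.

PK = B + A = [[-6, 2], [18, -11]].
Right-multiplying both sides by K⁻¹ gives P = (B + A)K⁻¹.
det K = 6; the adjugate gives K⁻¹ = [[5/6, 2/3], [1, 1]].
P = (B + A)K⁻¹ = [[-3, -2], [4, 1]].

P = [[-3, -2], [4, 1]]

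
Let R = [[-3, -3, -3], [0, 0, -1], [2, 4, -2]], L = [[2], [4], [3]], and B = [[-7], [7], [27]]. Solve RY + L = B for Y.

Y = [[3], [3], [-3]]

RY = B − L = [[-9], [3], [24]].
Since R multiplies Y on the left, Y = R⁻¹(B − L).
R has determinant -6; R⁻¹ = [[-2/3, 3, -1/2], [1/3, -2, 1/2], [0, -1, 0]].
Y = R⁻¹(B − L) = [[3], [3], [-3]].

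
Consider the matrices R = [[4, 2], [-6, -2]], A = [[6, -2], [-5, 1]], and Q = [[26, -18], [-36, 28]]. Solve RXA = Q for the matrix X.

X = [[5, 5], [-2, -3]]

X = R⁻¹QA⁻¹ (apply R⁻¹ on the left and A⁻¹ on the right).
R has determinant 4; R⁻¹ = [[-1/2, -1/2], [3/2, 1]].
det A = -4, so A⁻¹ = [[-1/4, -1/2], [-5/4, -3/2]].
R⁻¹Q = [[5, -5], [3, 1]].
X = (R⁻¹Q)A⁻¹ = [[5, 5], [-2, -3]].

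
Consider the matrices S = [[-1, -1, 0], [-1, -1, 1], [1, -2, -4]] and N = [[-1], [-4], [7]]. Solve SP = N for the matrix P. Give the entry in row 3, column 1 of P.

-3

Left-multiplying both sides by S⁻¹ gives P = S⁻¹N.
det S = -3, so S⁻¹ = [[-2, 4/3, 1/3], [1, -4/3, -1/3], [-1, 1, 0]].
P = S⁻¹N = [[-2, 4/3, 1/3], [1, -4/3, -1/3], [-1, 1, 0]] · [[-1], [-4], [7]] = [[-1], [2], [-3]].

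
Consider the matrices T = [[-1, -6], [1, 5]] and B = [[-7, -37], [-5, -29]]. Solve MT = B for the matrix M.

M = [[2, -5], [4, -1]]

Right-multiplying both sides by T⁻¹ gives M = BT⁻¹.
det T = 1, so T⁻¹ = [[5, 6], [-1, -1]].
M = BT⁻¹ = [[-7, -37], [-5, -29]] · [[5, 6], [-1, -1]] = [[2, -5], [4, -1]].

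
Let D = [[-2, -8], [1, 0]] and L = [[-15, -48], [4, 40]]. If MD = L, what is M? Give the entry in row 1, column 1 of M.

6

Right-multiplying both sides by D⁻¹ gives M = LD⁻¹.
det D = 8, so D⁻¹ = [[0, 1], [-1/8, -1/4]].
M = LD⁻¹ = [[-15, -48], [4, 40]] · [[0, 1], [-1/8, -1/4]] = [[6, -3], [-5, -6]].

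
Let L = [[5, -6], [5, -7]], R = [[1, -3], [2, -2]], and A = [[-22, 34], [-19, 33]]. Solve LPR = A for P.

Left-multiply by L⁻¹ and right-multiply by R⁻¹: P = L⁻¹AR⁻¹.
L has determinant -5; L⁻¹ = [[7/5, -6/5], [1, -1]].
R has determinant 4; R⁻¹ = [[-1/2, 3/4], [-1/2, 1/4]].
L⁻¹A = [[-8, 8], [-3, 1]].
P = (L⁻¹A)R⁻¹ = [[0, -4], [1, -2]].

P = [[0, -4], [1, -2]]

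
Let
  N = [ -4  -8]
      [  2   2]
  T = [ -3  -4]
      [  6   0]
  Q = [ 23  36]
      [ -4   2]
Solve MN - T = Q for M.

MN = Q + T = [[20, 32], [2, 2]].
N is on the right of M, so right-multiply by N⁻¹: M = (Q + T)N⁻¹.
det N = 8; the adjugate gives N⁻¹ = [[1/4, 1], [-1/4, -1/2]].
M = (Q + T)N⁻¹ = [[-3, 4], [0, 1]].

M = [[-3, 4], [0, 1]]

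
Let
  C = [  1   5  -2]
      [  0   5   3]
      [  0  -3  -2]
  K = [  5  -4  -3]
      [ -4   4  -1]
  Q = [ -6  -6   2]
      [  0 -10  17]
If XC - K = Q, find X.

X = [[-1, -1, 0], [-4, 4, 2]]

XC = Q + K = [[-1, -10, -1], [-4, -6, 16]].
C is on the right of X, so right-multiply by C⁻¹: X = (Q + K)C⁻¹.
det C = -1, so C⁻¹ = [[1, -16, -25], [0, 2, 3], [0, -3, -5]].
X = (Q + K)C⁻¹ = [[-1, -1, 0], [-4, 4, 2]].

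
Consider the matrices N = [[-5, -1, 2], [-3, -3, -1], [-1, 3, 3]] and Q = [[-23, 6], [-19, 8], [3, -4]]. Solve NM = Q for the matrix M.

M = [[3, -2], [4, 0], [-2, -2]]

Since N multiplies M on the left, M = N⁻¹Q.
det N = -4; the adjugate gives N⁻¹ = [[3/2, -9/4, -7/4], [-5/2, 13/4, 11/4], [3, -4, -3]].
M = N⁻¹Q = [[3/2, -9/4, -7/4], [-5/2, 13/4, 11/4], [3, -4, -3]] · [[-23, 6], [-19, 8], [3, -4]] = [[3, -2], [4, 0], [-2, -2]].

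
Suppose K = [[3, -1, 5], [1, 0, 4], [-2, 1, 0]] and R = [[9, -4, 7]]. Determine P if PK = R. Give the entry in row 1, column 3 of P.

Since K sits to the right of P, P = RK⁻¹.
K has determinant 1; K⁻¹ = [[-4, 5, -4], [-8, 10, -7], [1, -1, 1]].
P = RK⁻¹ = [[9, -4, 7]] · [[-4, 5, -4], [-8, 10, -7], [1, -1, 1]] = [[3, -2, -1]].

-1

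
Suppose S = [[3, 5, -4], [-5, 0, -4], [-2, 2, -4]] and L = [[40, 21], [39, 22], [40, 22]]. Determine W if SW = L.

Left-multiplying both sides by S⁻¹ gives W = S⁻¹L.
S has determinant 4; S⁻¹ = [[2, 3, -5], [-3, -5, 8], [-5/2, -4, 25/4]].
W = S⁻¹L = [[2, 3, -5], [-3, -5, 8], [-5/2, -4, 25/4]] · [[40, 21], [39, 22], [40, 22]] = [[-3, -2], [5, 3], [-6, -3]].

W = [[-3, -2], [5, 3], [-6, -3]]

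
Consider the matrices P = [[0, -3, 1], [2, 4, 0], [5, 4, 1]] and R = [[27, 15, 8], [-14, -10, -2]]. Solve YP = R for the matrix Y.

P is on the right of Y, so right-multiply by P⁻¹: Y = RP⁻¹.
det P = -6; the adjugate gives P⁻¹ = [[-2/3, -7/6, 2/3], [1/3, 5/6, -1/3], [2, 5/2, -1]].
Y = RP⁻¹ = [[27, 15, 8], [-14, -10, -2]] · [[-2/3, -7/6, 2/3], [1/3, 5/6, -1/3], [2, 5/2, -1]] = [[3, 1, 5], [2, 3, -4]].

Y = [[3, 1, 5], [2, 3, -4]]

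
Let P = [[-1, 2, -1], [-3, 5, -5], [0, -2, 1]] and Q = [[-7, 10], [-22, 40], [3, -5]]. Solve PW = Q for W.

W = [[4, -5], [-1, 0], [1, -5]]

Since P multiplies W on the left, W = P⁻¹Q.
det P = 5, so P⁻¹ = [[-1, 0, -1], [3/5, -1/5, -2/5], [6/5, -2/5, 1/5]].
W = P⁻¹Q = [[-1, 0, -1], [3/5, -1/5, -2/5], [6/5, -2/5, 1/5]] · [[-7, 10], [-22, 40], [3, -5]] = [[4, -5], [-1, 0], [1, -5]].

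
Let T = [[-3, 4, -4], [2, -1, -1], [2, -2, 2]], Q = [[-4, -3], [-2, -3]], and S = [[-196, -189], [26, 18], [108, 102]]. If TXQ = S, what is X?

X = [[-5, 0], [1, 3], [-4, -4]]

X = T⁻¹SQ⁻¹ (apply T⁻¹ on the left and Q⁻¹ on the right).
det T = -4, so T⁻¹ = [[1, 0, 2], [3/2, -1/2, 11/4], [1/2, -1/2, 5/4]].
Q has determinant 6; Q⁻¹ = [[-1/2, 1/2], [1/3, -2/3]].
T⁻¹S = [[20, 15], [-10, -12], [24, 24]].
X = (T⁻¹S)Q⁻¹ = [[-5, 0], [1, 3], [-4, -4]].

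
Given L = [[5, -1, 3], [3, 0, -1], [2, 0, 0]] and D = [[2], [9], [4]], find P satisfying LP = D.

P = [[2], [-1], [-3]]

L is on the left of P, so left-multiply by L⁻¹: P = L⁻¹D.
det L = 2, so L⁻¹ = [[0, 0, 1/2], [-1, -3, 7], [0, -1, 3/2]].
P = L⁻¹D = [[0, 0, 1/2], [-1, -3, 7], [0, -1, 3/2]] · [[2], [9], [4]] = [[2], [-1], [-3]].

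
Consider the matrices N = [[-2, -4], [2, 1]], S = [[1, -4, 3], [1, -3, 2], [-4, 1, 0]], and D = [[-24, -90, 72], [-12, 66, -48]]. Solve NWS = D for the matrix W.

W = [[-4, -4, 1], [0, -4, -4]]

Isolating W: multiply by N⁻¹ from the left and S⁻¹ from the right, so W = N⁻¹DS⁻¹.
det N = 6, so N⁻¹ = [[1/6, 2/3], [-1/3, -1/3]].
S has determinant -3; S⁻¹ = [[2/3, -1, -1/3], [8/3, -4, -1/3], [11/3, -5, -1/3]].
N⁻¹D = [[-12, 29, -20], [12, 8, -8]].
W = (N⁻¹D)S⁻¹ = [[-4, -4, 1], [0, -4, -4]].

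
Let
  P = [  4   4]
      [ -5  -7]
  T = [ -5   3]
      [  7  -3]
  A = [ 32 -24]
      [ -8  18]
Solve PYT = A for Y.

Y = P⁻¹AT⁻¹ (apply P⁻¹ on the left and T⁻¹ on the right).
det P = -8; the adjugate gives P⁻¹ = [[7/8, 1/2], [-5/8, -1/2]].
det T = -6, so T⁻¹ = [[1/2, 1/2], [7/6, 5/6]].
P⁻¹A = [[24, -12], [-16, 6]].
Y = (P⁻¹A)T⁻¹ = [[-2, 2], [-1, -3]].

Y = [[-2, 2], [-1, -3]]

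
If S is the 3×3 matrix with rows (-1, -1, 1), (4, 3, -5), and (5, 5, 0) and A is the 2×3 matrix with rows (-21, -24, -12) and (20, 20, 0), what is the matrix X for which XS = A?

Right-multiplying both sides by S⁻¹ gives X = AS⁻¹.
det S = 5, so S⁻¹ = [[5, 1, 2/5], [-5, -1, -1/5], [1, 0, 1/5]].
X = AS⁻¹ = [[-21, -24, -12], [20, 20, 0]] · [[5, 1, 2/5], [-5, -1, -1/5], [1, 0, 1/5]] = [[3, 3, -6], [0, 0, 4]].

X = [[3, 3, -6], [0, 0, 4]]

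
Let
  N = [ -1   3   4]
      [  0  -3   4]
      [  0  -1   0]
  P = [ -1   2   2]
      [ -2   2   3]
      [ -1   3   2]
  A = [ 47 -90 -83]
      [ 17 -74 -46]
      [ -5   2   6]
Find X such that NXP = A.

Left-multiply by N⁻¹ and right-multiply by P⁻¹: X = N⁻¹AP⁻¹.
det N = -4, so N⁻¹ = [[-1, 1, -6], [0, 0, -1], [0, 1/4, -3/4]].
det P = -1, so P⁻¹ = [[5, -2, -2], [-1, 0, 1], [4, -1, -2]].
N⁻¹A = [[0, 4, 1], [5, -2, -6], [8, -20, -16]].
X = (N⁻¹A)P⁻¹ = [[0, -1, 2], [3, -4, 0], [-4, 0, -4]].

X = [[0, -1, 2], [3, -4, 0], [-4, 0, -4]]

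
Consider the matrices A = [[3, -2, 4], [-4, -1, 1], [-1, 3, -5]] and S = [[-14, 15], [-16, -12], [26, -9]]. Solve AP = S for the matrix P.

Left-multiplying both sides by A⁻¹ gives P = A⁻¹S.
det A = -4, so A⁻¹ = [[-1/2, -1/2, -1/2], [21/4, 11/4, 19/4], [13/4, 7/4, 11/4]].
P = A⁻¹S = [[-1/2, -1/2, -1/2], [21/4, 11/4, 19/4], [13/4, 7/4, 11/4]] · [[-14, 15], [-16, -12], [26, -9]] = [[2, 3], [6, 3], [-2, 3]].

P = [[2, 3], [6, 3], [-2, 3]]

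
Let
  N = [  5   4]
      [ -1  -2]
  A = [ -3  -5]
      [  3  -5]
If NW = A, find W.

W = [[1, -5], [-2, 5]]

N is on the left of W, so left-multiply by N⁻¹: W = N⁻¹A.
det N = -6, so N⁻¹ = [[1/3, 2/3], [-1/6, -5/6]].
W = N⁻¹A = [[1/3, 2/3], [-1/6, -5/6]] · [[-3, -5], [3, -5]] = [[1, -5], [-2, 5]].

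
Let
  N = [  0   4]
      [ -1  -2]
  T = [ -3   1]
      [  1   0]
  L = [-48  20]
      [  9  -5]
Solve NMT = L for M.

M = [[-5, 0], [5, 3]]

M = N⁻¹LT⁻¹ (apply N⁻¹ on the left and T⁻¹ on the right).
det N = 4; the adjugate gives N⁻¹ = [[-1/2, -1], [1/4, 0]].
T has determinant -1; T⁻¹ = [[0, 1], [1, 3]].
N⁻¹L = [[15, -5], [-12, 5]].
M = (N⁻¹L)T⁻¹ = [[-5, 0], [5, 3]].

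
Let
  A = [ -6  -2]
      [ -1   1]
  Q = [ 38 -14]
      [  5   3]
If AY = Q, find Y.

Since A multiplies Y on the left, Y = A⁻¹Q.
A has determinant -8; A⁻¹ = [[-1/8, -1/4], [-1/8, 3/4]].
Y = A⁻¹Q = [[-1/8, -1/4], [-1/8, 3/4]] · [[38, -14], [5, 3]] = [[-6, 1], [-1, 4]].

Y = [[-6, 1], [-1, 4]]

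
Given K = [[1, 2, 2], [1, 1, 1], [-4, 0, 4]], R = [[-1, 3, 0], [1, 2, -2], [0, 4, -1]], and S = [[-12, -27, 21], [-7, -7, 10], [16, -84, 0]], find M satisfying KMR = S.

M = [[1, -1, 3], [2, -5, -2], [0, 2, -3]]

Isolating M: multiply by K⁻¹ from the left and R⁻¹ from the right, so M = K⁻¹SR⁻¹.
K has determinant -4; K⁻¹ = [[-1, 2, 0], [2, -3, -1/4], [-1, 2, 1/4]].
det R = -3, so R⁻¹ = [[-2, -1, 2], [-1/3, -1/3, 2/3], [-4/3, -4/3, 5/3]].
K⁻¹S = [[-2, 13, -1], [-7, -12, 12], [2, -8, -1]].
M = (K⁻¹S)R⁻¹ = [[1, -1, 3], [2, -5, -2], [0, 2, -3]].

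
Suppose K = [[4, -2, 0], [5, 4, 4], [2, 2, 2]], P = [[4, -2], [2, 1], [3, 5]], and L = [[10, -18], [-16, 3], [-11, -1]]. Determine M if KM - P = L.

M = [[2, -4], [-3, 2], [-3, 4]]

KM = L + P = [[14, -20], [-14, 4], [-8, 4]].
Since K multiplies M on the left, M = K⁻¹(L + P).
det K = 4; the adjugate gives K⁻¹ = [[0, 1, -2], [-1/2, 2, -4], [1/2, -3, 13/2]].
M = K⁻¹(L + P) = [[2, -4], [-3, 2], [-3, 4]].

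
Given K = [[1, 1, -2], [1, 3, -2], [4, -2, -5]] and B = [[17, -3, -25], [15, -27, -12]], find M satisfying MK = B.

M = [[6, -1, 3], [-6, -3, 6]]

Right-multiplying both sides by K⁻¹ gives M = BK⁻¹.
K has determinant 6; K⁻¹ = [[-19/6, 3/2, 2/3], [-1/2, 1/2, 0], [-7/3, 1, 1/3]].
M = BK⁻¹ = [[17, -3, -25], [15, -27, -12]] · [[-19/6, 3/2, 2/3], [-1/2, 1/2, 0], [-7/3, 1, 1/3]] = [[6, -1, 3], [-6, -3, 6]].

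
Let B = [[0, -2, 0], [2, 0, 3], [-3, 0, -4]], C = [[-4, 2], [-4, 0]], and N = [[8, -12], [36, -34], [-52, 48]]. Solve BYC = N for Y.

Y = [[-4, 1], [3, -2], [-3, 2]]

Y = B⁻¹NC⁻¹ (apply B⁻¹ on the left and C⁻¹ on the right).
det B = 2; the adjugate gives B⁻¹ = [[0, -4, -3], [-1/2, 0, 0], [0, 3, 2]].
det C = 8; the adjugate gives C⁻¹ = [[0, -1/4], [1/2, -1/2]].
B⁻¹N = [[12, -8], [-4, 6], [4, -6]].
Y = (B⁻¹N)C⁻¹ = [[-4, 1], [3, -2], [-3, 2]].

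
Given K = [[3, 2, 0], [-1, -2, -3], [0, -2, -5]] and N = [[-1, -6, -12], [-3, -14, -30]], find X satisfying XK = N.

K is on the right of X, so right-multiply by K⁻¹: X = NK⁻¹.
det K = 2, so K⁻¹ = [[2, 5, -3], [-5/2, -15/2, 9/2], [1, 3, -2]].
X = NK⁻¹ = [[-1, -6, -12], [-3, -14, -30]] · [[2, 5, -3], [-5/2, -15/2, 9/2], [1, 3, -2]] = [[1, 4, 0], [-1, 0, 6]].

X = [[1, 4, 0], [-1, 0, 6]]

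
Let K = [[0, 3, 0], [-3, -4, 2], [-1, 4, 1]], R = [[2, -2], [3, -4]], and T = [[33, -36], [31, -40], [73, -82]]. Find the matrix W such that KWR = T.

W = [[-4, -3], [4, 1], [3, 2]]

W = K⁻¹TR⁻¹ (apply K⁻¹ on the left and R⁻¹ on the right).
K has determinant 3; K⁻¹ = [[-4, -1, 2], [1/3, 0, 0], [-16/3, -1, 3]].
R has determinant -2; R⁻¹ = [[2, -1], [3/2, -1]].
K⁻¹T = [[-17, 20], [11, -12], [12, -14]].
W = (K⁻¹T)R⁻¹ = [[-4, -3], [4, 1], [3, 2]].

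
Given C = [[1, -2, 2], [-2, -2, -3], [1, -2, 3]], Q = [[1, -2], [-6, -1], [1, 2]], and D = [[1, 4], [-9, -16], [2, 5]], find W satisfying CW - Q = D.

CW = D + Q = [[2, 2], [-15, -17], [3, 7]].
Left-multiplying both sides by C⁻¹ gives W = C⁻¹(D + Q).
det C = -6; the adjugate gives C⁻¹ = [[2, -1/3, -5/3], [-1/2, -1/6, 1/6], [-1, 0, 1]].
W = C⁻¹(D + Q) = [[4, -2], [2, 3], [1, 5]].

W = [[4, -2], [2, 3], [1, 5]]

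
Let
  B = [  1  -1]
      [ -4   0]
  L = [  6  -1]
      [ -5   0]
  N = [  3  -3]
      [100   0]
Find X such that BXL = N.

X = B⁻¹NL⁻¹ (apply B⁻¹ on the left and L⁻¹ on the right).
B has determinant -4; B⁻¹ = [[0, -1/4], [-1, -1/4]].
L has determinant -5; L⁻¹ = [[0, -1/5], [-1, -6/5]].
B⁻¹N = [[-25, 0], [-28, 3]].
X = (B⁻¹N)L⁻¹ = [[0, 5], [-3, 2]].

X = [[0, 5], [-3, 2]]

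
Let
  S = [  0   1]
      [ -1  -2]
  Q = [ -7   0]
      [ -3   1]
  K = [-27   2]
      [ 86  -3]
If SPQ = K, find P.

P = [[5, -1], [3, 2]]

Left-multiply by S⁻¹ and right-multiply by Q⁻¹: P = S⁻¹KQ⁻¹.
det S = 1, so S⁻¹ = [[-2, -1], [1, 0]].
det Q = -7; the adjugate gives Q⁻¹ = [[-1/7, 0], [-3/7, 1]].
S⁻¹K = [[-32, -1], [-27, 2]].
P = (S⁻¹K)Q⁻¹ = [[5, -1], [3, 2]].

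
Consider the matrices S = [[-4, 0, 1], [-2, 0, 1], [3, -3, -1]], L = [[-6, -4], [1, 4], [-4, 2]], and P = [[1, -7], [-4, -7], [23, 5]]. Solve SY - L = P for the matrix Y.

Y = [[1, 4], [-5, 0], [-1, 5]]

SY = P + L = [[-5, -11], [-3, -3], [19, 7]].
S is on the left of Y, so left-multiply by S⁻¹: Y = S⁻¹(P + L).
det S = -6, so S⁻¹ = [[-1/2, 1/2, 0], [-1/6, -1/6, -1/3], [-1, 2, 0]].
Y = S⁻¹(P + L) = [[1, 4], [-5, 0], [-1, 5]].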